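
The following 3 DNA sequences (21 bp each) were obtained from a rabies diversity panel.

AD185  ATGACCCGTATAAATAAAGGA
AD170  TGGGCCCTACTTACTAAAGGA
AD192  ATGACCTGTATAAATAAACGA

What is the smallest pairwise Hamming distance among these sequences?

Pairwise Hamming distances:
  AD185 vs AD170: 8
  AD185 vs AD192: 2
  AD170 vs AD192: 10
The smallest is 2, between AD185 and AD192.

2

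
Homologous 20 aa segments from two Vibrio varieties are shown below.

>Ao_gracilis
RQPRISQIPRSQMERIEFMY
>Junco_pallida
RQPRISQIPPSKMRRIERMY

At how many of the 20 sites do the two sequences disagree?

4

Differing sites — 10:R/P; 12:Q/K; 14:E/R; 18:F/R.
That gives 4 mismatches out of 20 aligned sites, so the Hamming distance is 4.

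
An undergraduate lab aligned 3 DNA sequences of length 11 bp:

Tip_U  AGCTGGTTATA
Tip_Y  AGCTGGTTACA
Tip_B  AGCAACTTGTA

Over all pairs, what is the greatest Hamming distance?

Pairwise Hamming distances:
  Tip_U vs Tip_Y: 1
  Tip_U vs Tip_B: 4
  Tip_Y vs Tip_B: 5
The largest is 5, between Tip_Y and Tip_B.

5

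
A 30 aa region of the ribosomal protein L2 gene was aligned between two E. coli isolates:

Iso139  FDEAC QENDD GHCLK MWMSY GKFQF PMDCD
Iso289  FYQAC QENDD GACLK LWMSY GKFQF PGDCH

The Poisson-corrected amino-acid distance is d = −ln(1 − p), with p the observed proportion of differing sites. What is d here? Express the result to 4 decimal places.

0.2231

Mismatches occur at site 2 (D↔Y), site 3 (E↔Q), site 12 (H↔A), site 16 (M↔L), site 27 (M↔G), site 30 (D↔H).
p = 6/30 = 0.200000.
d = −ln(1 − 0.200000) = −ln(0.800000) = 0.2231.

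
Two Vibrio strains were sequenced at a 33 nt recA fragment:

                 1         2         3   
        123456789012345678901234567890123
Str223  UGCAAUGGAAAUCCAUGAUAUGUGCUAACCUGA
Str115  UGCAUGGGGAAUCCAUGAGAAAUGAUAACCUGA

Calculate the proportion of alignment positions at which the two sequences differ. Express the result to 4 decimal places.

The sequences differ at positions 5 (A/U), 6 (U/G), 9 (A/G), 19 (U/G), 21 (U/A), 22 (G/A), 25 (C/A).
There are 7 differences over 33 sites, so p = 7/33 = 0.2121.

0.2121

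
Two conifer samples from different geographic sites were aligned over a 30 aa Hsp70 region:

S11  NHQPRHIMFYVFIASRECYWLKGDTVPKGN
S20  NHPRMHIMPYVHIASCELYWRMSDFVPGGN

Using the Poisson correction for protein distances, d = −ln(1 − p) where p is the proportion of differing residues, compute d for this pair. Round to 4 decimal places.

Mismatches occur at site 3 (Q/P), site 4 (P/R), site 5 (R/M), site 9 (F/P), site 12 (F/H), site 16 (R/C), site 18 (C/L), site 21 (L/R), site 22 (K/M), site 23 (G/S), site 25 (T/F), site 28 (K/G).
p = 12/30 = 0.400000.
d = −ln(1 − 0.400000) = −ln(0.600000) = 0.5108.

0.5108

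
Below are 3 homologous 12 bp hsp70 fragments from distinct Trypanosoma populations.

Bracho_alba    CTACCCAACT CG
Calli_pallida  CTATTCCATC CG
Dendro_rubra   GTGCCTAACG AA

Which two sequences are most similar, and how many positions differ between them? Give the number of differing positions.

Pairwise Hamming distances:
  Bracho_alba vs Calli_pallida: 5
  Bracho_alba vs Dendro_rubra: 6
  Calli_pallida vs Dendro_rubra: 10
The smallest is 5, between Bracho_alba and Calli_pallida.

5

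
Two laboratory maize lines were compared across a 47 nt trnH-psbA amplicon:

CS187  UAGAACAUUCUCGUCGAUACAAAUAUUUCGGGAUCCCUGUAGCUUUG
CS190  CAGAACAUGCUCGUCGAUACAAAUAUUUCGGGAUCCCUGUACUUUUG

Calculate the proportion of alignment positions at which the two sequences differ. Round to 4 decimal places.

0.0851

Mismatches occur at site 1 (U/C), site 9 (U/G), site 42 (G/C), site 43 (C/U).
There are 4 differences over 47 sites, so p = 4/47 = 0.0851.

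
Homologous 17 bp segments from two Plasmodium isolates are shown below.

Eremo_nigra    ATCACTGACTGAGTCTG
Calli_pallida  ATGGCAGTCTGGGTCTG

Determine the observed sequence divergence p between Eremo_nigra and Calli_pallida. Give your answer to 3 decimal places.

0.294

Differing sites — 3:C/G; 4:A/G; 6:T/A; 8:A/T; 12:A/G.
There are 5 differences over 17 sites, so p = 5/17 = 0.294.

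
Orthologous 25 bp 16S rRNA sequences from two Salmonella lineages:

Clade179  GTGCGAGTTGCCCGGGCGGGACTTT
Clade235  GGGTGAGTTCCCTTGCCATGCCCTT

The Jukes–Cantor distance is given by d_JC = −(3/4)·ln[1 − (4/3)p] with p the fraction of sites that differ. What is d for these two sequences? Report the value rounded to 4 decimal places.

0.5716

Mismatches occur at site 2 (T↔G), site 4 (C↔T), site 10 (G↔C), site 13 (C↔T), site 14 (G↔T), site 16 (G↔C), site 18 (G↔A), site 19 (G↔T), site 21 (A↔C), site 23 (T↔C).
p = 10/25 = 0.400000.
d = −0.75 · ln(1 − (4/3)·0.400000) = −0.75 · ln(0.466667) = −0.75 · (-0.762139) = 0.5716.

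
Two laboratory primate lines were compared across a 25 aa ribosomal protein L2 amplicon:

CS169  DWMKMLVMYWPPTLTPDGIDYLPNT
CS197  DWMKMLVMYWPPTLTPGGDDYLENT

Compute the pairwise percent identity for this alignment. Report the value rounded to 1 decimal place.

88.0%

Differing sites — 17:D/G; 19:I/D; 23:P/E.
22 of the 25 sites match, so the percent identity is 22/25 × 100 = 88.0%.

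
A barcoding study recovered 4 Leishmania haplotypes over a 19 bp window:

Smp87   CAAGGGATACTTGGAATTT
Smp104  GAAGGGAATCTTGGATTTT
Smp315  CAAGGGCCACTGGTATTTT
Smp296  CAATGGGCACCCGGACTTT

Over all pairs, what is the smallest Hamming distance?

Pairwise Hamming distances:
  Smp87 vs Smp104: 4
  Smp87 vs Smp315: 5
  Smp87 vs Smp296: 6
  Smp104 vs Smp315: 6
  Smp104 vs Smp296: 8
  Smp315 vs Smp296: 6
The smallest is 4, between Smp87 and Smp104.

4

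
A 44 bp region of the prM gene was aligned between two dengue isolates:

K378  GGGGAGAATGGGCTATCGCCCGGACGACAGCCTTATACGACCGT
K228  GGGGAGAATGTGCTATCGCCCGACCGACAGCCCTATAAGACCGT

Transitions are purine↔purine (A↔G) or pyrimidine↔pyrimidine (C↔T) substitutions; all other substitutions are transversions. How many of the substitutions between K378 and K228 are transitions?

The sequences differ at positions 11 (G/T, transversion), 23 (G/A, transition), 24 (A/C, transversion), 33 (T/C, transition), 38 (C/A, transversion).
Of the 5 differences, 2 transitions and 3 transversions, so the answer is 2.

2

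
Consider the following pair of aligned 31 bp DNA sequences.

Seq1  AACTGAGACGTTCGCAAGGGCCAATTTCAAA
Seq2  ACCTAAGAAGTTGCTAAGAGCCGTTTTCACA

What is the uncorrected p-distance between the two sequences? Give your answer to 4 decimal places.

The sequences differ at positions 2 (A/C), 5 (G/A), 9 (C/A), 13 (C/G), 14 (G/C), 15 (C/T), 19 (G/A), 23 (A/G), 24 (A/T), 30 (A/C).
There are 10 differences over 31 sites, so p = 10/31 = 0.3226.

0.3226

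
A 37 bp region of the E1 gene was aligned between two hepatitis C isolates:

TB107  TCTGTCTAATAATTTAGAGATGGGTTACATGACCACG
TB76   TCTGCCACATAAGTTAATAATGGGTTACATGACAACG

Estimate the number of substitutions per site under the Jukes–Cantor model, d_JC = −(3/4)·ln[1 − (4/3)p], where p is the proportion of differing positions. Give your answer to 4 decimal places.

0.2551

The sequences differ at positions 5 (T/C), 7 (T/A), 8 (A/C), 13 (T/G), 17 (G/A), 18 (A/T), 19 (G/A), 34 (C/A).
p = 8/37 = 0.216216.
d = −0.75 · ln(1 − (4/3)·0.216216) = −0.75 · ln(0.711712) = −0.75 · (-0.340082) = 0.2551.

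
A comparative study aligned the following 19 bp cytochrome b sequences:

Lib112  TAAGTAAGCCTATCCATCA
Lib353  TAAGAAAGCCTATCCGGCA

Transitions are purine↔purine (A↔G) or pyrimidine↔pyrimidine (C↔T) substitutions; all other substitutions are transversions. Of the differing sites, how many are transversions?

Mismatches occur at site 5 (T↔A, transversion), site 16 (A↔G, transition), site 17 (T↔G, transversion).
Of the 3 differences, 1 transition and 2 transversions, so the answer is 2.

2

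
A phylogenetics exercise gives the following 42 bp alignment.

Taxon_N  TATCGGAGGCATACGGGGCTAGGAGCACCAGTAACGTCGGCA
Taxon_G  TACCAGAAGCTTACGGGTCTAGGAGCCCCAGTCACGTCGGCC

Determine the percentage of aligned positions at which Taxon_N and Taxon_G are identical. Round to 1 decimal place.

The sequences differ at positions 3 (T/C), 5 (G/A), 8 (G/A), 11 (A/T), 18 (G/T), 27 (A/C), 33 (A/C), 42 (A/C).
34 of the 42 sites match, so the percent identity is 34/42 × 100 = 81.0%.

81.0%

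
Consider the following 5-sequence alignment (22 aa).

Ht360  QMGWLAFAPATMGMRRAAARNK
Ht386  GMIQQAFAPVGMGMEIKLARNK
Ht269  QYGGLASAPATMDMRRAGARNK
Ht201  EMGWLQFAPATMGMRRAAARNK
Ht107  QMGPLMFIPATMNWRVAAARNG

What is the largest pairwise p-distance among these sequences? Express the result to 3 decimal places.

Pairwise Hamming distances:
  Ht360 vs Ht386: 10
  Ht360 vs Ht269: 5
  Ht360 vs Ht201: 2
  Ht360 vs Ht107: 7
  Ht386 vs Ht269: 13
  Ht386 vs Ht201: 11
  Ht386 vs Ht107: 15
  Ht269 vs Ht201: 7
  Ht269 vs Ht107: 10
  Ht201 vs Ht107: 8
The largest is 15 mismatches, between Ht386 and Ht107; p = 15/22 = 0.682.

0.682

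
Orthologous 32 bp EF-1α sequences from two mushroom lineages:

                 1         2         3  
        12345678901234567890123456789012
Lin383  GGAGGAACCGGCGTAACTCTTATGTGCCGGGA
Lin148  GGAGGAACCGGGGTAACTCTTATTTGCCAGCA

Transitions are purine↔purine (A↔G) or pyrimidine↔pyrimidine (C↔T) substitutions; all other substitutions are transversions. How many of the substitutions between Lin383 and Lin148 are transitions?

1

Differing sites — 12:C/G (Tv); 24:G/T (Tv); 29:G/A (Ti); 31:G/C (Tv).
Of the 4 differences, 1 transition and 3 transversions, so the answer is 1.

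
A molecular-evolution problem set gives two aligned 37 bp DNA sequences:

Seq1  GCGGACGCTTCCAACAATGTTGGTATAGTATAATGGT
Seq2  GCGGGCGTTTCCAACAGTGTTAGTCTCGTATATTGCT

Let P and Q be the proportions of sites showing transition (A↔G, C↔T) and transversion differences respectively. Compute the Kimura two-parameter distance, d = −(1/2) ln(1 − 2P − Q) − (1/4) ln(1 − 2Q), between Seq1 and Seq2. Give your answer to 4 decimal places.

Mismatches occur at site 5 (A/G, transition), site 8 (C/T, transition), site 17 (A/G, transition), site 22 (G/A, transition), site 25 (A/C, transversion), site 27 (A/C, transversion), site 33 (A/T, transversion), site 36 (G/C, transversion).
Of the 8 differences, 4 transitions and 4 transversions over 37 sites: P = 4/37 = 0.108108, Q = 4/37 = 0.108108.
d = −0.5·ln(0.675676) − 0.25·ln(0.783784) = −0.5·(-0.392042) − 0.25·(-0.243622) = 0.2569.

0.2569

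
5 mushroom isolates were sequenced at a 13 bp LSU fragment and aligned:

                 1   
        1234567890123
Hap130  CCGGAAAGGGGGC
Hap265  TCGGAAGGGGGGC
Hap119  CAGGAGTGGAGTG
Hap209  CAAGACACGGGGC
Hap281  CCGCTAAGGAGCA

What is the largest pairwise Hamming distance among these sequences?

Pairwise Hamming distances:
  Hap130 vs Hap265: 2
  Hap130 vs Hap119: 6
  Hap130 vs Hap209: 4
  Hap130 vs Hap281: 5
  Hap265 vs Hap119: 7
  Hap265 vs Hap209: 6
  Hap265 vs Hap281: 7
  Hap119 vs Hap209: 7
  Hap119 vs Hap281: 7
  Hap209 vs Hap281: 9
The largest is 9, between Hap209 and Hap281.

9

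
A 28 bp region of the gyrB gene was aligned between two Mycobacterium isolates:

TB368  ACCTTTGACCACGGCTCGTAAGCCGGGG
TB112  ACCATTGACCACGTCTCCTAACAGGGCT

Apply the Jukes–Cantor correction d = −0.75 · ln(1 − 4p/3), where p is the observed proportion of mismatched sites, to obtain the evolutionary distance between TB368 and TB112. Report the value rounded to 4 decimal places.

0.3597

Differing sites — 4:T/A; 14:G/T; 18:G/C; 22:G/C; 23:C/A; 24:C/G; 27:G/C; 28:G/T.
p = 8/28 = 0.285714.
d = −0.75 · ln(1 − (4/3)·0.285714) = −0.75 · ln(0.619048) = −0.75 · (-0.479572) = 0.3597.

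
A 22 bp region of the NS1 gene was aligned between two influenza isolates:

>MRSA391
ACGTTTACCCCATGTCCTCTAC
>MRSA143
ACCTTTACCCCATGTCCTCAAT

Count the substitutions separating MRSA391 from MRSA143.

The sequences differ at positions 3 (G/C), 20 (T/A), 22 (C/T).
That gives 3 mismatches out of 22 aligned sites, so the Hamming distance is 3.

3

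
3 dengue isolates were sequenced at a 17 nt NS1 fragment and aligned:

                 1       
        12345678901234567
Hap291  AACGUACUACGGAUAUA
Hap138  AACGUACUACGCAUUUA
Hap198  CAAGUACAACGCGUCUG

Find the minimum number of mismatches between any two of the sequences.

2

Pairwise Hamming distances:
  Hap291 vs Hap138: 2
  Hap291 vs Hap198: 7
  Hap138 vs Hap198: 6
The smallest is 2, between Hap291 and Hap138.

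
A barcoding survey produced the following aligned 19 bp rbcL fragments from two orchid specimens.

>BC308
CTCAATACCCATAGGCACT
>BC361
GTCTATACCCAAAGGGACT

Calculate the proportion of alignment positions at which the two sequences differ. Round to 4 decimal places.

Mismatches occur at site 1 (C↔G), site 4 (A↔T), site 12 (T↔A), site 16 (C↔G).
There are 4 differences over 19 sites, so p = 4/19 = 0.2105.

0.2105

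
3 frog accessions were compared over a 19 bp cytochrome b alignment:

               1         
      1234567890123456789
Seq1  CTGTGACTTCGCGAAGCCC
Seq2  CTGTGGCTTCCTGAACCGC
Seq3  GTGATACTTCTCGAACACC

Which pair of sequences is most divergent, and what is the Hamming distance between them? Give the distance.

Pairwise Hamming distances:
  Seq1 vs Seq2: 5
  Seq1 vs Seq3: 6
  Seq2 vs Seq3: 8
The largest is 8, between Seq2 and Seq3.

8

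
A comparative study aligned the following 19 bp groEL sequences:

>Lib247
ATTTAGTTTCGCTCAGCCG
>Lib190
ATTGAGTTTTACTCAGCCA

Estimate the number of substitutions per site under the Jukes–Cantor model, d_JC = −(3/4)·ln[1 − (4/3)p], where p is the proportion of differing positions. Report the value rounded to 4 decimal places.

Differing sites — 4:T/G; 10:C/T; 11:G/A; 19:G/A.
p = 4/19 = 0.210526.
d = −0.75 · ln(1 − (4/3)·0.210526) = −0.75 · ln(0.719299) = −0.75 · (-0.329478) = 0.2471.

0.2471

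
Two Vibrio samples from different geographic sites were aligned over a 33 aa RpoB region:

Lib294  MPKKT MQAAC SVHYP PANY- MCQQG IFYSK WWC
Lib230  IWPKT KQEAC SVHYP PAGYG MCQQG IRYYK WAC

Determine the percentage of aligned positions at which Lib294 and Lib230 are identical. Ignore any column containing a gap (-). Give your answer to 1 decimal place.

Excluding the 1 gap column leaves 32 comparable sites.
Differing sites — 1:M/I; 2:P/W; 3:K/P; 6:M/K; 8:A/E; 18:N/G; 27:F/R; 29:S/Y; 32:W/A.
23 of the 32 comparable sites match, so the percent identity is 23/32 × 100 = 71.9%.

71.9%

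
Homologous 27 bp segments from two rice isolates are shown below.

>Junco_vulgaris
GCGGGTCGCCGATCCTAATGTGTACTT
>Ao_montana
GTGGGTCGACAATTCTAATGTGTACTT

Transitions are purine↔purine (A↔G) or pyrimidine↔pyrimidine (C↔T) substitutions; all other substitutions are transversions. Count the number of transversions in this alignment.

1

The sequences differ at positions 2 (C/T, transition), 9 (C/A, transversion), 11 (G/A, transition), 14 (C/T, transition).
Of the 4 differences, 3 transitions and 1 transversion, so the answer is 1.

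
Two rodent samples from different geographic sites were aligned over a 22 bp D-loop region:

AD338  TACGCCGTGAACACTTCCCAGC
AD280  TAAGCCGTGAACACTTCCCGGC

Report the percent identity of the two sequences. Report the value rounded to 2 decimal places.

Mismatches occur at site 3 (C/A), site 20 (A/G).
20 of the 22 sites match, so the percent identity is 20/22 × 100 = 90.91%.

90.91%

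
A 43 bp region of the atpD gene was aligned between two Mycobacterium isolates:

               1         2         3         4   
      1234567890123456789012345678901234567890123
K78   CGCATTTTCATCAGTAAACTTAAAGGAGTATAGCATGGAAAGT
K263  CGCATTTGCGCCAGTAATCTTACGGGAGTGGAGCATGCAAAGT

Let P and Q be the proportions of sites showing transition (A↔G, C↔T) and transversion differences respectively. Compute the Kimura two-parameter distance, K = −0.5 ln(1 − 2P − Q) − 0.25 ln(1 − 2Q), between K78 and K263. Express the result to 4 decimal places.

0.2462

Differing sites — 8:T/G (Tv); 10:A/G (Ti); 11:T/C (Ti); 18:A/T (Tv); 23:A/C (Tv); 24:A/G (Ti); 30:A/G (Ti); 31:T/G (Tv); 38:G/C (Tv).
Of the 9 differences, 4 transitions and 5 transversions over 43 sites: P = 4/43 = 0.093023, Q = 5/43 = 0.116279.
d = −0.5·ln(0.697675) − 0.25·ln(0.767442) = −0.5·(-0.360002) − 0.25·(-0.264692) = 0.2462.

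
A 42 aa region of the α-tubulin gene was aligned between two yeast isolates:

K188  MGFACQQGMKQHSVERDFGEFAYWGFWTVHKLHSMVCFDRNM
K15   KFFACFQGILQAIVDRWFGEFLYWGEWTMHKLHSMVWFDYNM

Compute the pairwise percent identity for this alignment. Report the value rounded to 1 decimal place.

Differing sites — 1:M/K; 2:G/F; 6:Q/F; 9:M/I; 10:K/L; 12:H/A; 13:S/I; 15:E/D; 17:D/W; 22:A/L; 26:F/E; 29:V/M; 37:C/W; 40:R/Y.
28 of the 42 sites match, so the percent identity is 28/42 × 100 = 66.7%.

66.7%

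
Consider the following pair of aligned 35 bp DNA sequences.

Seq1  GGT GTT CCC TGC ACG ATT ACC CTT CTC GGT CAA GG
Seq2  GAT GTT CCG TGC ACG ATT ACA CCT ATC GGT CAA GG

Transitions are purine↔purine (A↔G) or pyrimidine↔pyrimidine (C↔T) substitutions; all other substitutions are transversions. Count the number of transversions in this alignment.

Mismatches occur at site 2 (G/A, transition), site 9 (C/G, transversion), site 21 (C/A, transversion), site 23 (T/C, transition), site 25 (C/A, transversion).
Of the 5 differences, 2 transitions and 3 transversions, so the answer is 3.

3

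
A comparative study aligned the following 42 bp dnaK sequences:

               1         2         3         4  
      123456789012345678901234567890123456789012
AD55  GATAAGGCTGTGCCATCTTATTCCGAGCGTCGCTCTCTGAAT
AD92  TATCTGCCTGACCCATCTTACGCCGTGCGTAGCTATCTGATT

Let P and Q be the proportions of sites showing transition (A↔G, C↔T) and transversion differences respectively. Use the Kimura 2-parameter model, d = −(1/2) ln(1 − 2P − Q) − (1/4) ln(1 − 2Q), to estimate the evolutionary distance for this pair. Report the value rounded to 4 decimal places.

Differing sites — 1:G/T (Tv); 4:A/C (Tv); 5:A/T (Tv); 7:G/C (Tv); 11:T/A (Tv); 12:G/C (Tv); 21:T/C (Ti); 22:T/G (Tv); 26:A/T (Tv); 31:C/A (Tv); 35:C/A (Tv); 41:A/T (Tv).
Of the 12 differences, 1 transition and 11 transversions over 42 sites: P = 1/42 = 0.023810, Q = 11/42 = 0.261905.
d = −0.5·ln(0.690475) − 0.25·ln(0.476190) = −0.5·(-0.370376) − 0.25·(-0.741938) = 0.3707.

0.3707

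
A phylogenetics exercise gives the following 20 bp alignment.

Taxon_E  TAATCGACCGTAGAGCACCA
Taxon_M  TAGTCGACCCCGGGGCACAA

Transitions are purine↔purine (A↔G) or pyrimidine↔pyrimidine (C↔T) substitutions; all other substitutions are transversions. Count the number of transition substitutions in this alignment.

4

The sequences differ at positions 3 (A/G, transition), 10 (G/C, transversion), 11 (T/C, transition), 12 (A/G, transition), 14 (A/G, transition), 19 (C/A, transversion).
Of the 6 differences, 4 transitions and 2 transversions, so the answer is 4.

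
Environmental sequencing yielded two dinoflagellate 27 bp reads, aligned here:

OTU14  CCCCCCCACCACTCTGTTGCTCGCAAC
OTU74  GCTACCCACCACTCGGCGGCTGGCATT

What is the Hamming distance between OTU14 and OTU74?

9

Mismatches occur at site 1 (C/G), site 3 (C/T), site 4 (C/A), site 15 (T/G), site 17 (T/C), site 18 (T/G), site 22 (C/G), site 26 (A/T), site 27 (C/T).
That gives 9 mismatches out of 27 aligned sites, so the Hamming distance is 9.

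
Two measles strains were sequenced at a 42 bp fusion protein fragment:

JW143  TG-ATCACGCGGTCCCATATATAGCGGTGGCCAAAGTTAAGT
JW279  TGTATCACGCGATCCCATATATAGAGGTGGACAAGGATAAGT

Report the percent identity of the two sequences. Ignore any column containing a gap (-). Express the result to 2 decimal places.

87.80%

Excluding the 1 gap column leaves 41 comparable sites.
Mismatches occur at site 12 (G/A), site 25 (C/A), site 31 (C/A), site 35 (A/G), site 37 (T/A).
36 of the 41 comparable sites match, so the percent identity is 36/41 × 100 = 87.80%.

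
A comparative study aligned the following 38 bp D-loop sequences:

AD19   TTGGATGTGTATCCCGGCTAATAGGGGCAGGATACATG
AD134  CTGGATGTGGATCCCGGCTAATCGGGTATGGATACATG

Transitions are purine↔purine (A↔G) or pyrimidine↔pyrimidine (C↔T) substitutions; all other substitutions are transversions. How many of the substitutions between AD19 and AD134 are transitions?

Differing sites — 1:T/C (Ti); 10:T/G (Tv); 23:A/C (Tv); 27:G/T (Tv); 28:C/A (Tv); 29:A/T (Tv).
Of the 6 differences, 1 transition and 5 transversions, so the answer is 1.

1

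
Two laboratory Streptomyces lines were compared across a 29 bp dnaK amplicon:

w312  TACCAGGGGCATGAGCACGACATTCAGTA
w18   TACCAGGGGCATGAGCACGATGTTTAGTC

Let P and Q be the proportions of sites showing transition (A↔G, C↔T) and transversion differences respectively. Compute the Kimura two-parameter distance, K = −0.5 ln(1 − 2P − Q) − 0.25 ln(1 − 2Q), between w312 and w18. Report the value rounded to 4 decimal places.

0.1560

Differing sites — 21:C/T (Ti); 22:A/G (Ti); 25:C/T (Ti); 29:A/C (Tv).
Of the 4 differences, 3 transitions and 1 transversion over 29 sites: P = 3/29 = 0.103448, Q = 1/29 = 0.034483.
d = −0.5·ln(0.758621) − 0.25·ln(0.931034) = −0.5·(-0.276253) − 0.25·(-0.071459) = 0.1560.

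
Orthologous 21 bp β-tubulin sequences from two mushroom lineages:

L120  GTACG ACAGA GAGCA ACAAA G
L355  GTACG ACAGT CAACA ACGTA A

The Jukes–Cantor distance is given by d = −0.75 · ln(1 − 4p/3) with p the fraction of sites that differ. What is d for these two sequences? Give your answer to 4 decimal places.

Mismatches occur at site 10 (A↔T), site 11 (G↔C), site 13 (G↔A), site 18 (A↔G), site 19 (A↔T), site 21 (G↔A).
p = 6/21 = 0.285714.
d = −0.75 · ln(1 − (4/3)·0.285714) = −0.75 · ln(0.619048) = −0.75 · (-0.479572) = 0.3597.

0.3597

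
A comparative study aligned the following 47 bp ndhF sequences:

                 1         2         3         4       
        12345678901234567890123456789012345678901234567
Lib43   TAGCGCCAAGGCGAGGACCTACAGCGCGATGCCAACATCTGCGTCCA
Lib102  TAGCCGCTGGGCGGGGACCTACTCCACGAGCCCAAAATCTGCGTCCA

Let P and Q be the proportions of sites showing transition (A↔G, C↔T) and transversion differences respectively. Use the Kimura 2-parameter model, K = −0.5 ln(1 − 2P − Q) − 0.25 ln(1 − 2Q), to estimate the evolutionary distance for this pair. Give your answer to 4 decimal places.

Mismatches occur at site 5 (G/C, transversion), site 6 (C/G, transversion), site 8 (A/T, transversion), site 9 (A/G, transition), site 14 (A/G, transition), site 23 (A/T, transversion), site 24 (G/C, transversion), site 26 (G/A, transition), site 30 (T/G, transversion), site 31 (G/C, transversion), site 36 (C/A, transversion).
Of the 11 differences, 3 transitions and 8 transversions over 47 sites: P = 3/47 = 0.063830, Q = 8/47 = 0.170213.
d = −0.5·ln(0.702127) − 0.25·ln(0.659574) = −0.5·(-0.353641) − 0.25·(-0.416161) = 0.2809.

0.2809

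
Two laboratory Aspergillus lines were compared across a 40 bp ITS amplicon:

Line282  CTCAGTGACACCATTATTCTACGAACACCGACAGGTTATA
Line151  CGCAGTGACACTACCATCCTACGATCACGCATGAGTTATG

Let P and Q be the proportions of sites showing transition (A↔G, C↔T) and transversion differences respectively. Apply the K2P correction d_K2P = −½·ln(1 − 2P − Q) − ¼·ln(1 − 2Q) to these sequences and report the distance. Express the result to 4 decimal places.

Differing sites — 2:T/G (Tv); 12:C/T (Ti); 14:T/C (Ti); 15:T/C (Ti); 18:T/C (Ti); 25:A/T (Tv); 29:C/G (Tv); 30:G/C (Tv); 32:C/T (Ti); 33:A/G (Ti); 34:G/A (Ti); 40:A/G (Ti).
Of the 12 differences, 8 transitions and 4 transversions over 40 sites: P = 8/40 = 0.200000, Q = 4/40 = 0.100000.
d = −0.5·ln(0.500000) − 0.25·ln(0.800000) = −0.5·(-0.693147) − 0.25·(-0.223144) = 0.4024.

0.4024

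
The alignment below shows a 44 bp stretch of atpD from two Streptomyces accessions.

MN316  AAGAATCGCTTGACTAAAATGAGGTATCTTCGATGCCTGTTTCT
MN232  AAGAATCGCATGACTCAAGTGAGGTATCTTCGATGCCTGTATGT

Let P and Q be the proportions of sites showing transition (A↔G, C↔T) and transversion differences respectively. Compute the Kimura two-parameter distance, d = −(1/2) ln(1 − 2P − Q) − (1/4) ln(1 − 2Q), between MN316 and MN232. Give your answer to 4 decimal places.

0.1235

Differing sites — 10:T/A (Tv); 16:A/C (Tv); 19:A/G (Ti); 41:T/A (Tv); 43:C/G (Tv).
Of the 5 differences, 1 transition and 4 transversions over 44 sites: P = 1/44 = 0.022727, Q = 4/44 = 0.090909.
d = −0.5·ln(0.863637) − 0.25·ln(0.818182) = −0.5·(-0.146603) − 0.25·(-0.200670) = 0.1235.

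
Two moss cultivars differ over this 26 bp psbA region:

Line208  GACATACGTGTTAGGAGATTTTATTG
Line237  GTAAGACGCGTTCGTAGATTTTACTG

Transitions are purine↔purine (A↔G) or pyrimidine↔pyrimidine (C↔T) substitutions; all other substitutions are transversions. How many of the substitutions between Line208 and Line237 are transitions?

2

The sequences differ at positions 2 (A/T, transversion), 3 (C/A, transversion), 5 (T/G, transversion), 9 (T/C, transition), 13 (A/C, transversion), 15 (G/T, transversion), 24 (T/C, transition).
Of the 7 differences, 2 transitions and 5 transversions, so the answer is 2.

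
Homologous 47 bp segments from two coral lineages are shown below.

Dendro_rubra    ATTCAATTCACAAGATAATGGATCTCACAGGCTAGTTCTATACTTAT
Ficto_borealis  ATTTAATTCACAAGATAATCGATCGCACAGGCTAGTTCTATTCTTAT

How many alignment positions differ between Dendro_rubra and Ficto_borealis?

The sequences differ at positions 4 (C/T), 20 (G/C), 25 (T/G), 42 (A/T).
That gives 4 mismatches out of 47 aligned sites, so the Hamming distance is 4.

4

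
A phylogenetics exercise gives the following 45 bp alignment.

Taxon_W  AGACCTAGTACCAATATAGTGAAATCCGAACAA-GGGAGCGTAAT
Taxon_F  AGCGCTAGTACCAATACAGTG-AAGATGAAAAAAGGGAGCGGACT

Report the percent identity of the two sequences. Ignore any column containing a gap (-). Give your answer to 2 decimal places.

79.07%

Excluding the 2 gap columns leaves 43 comparable sites.
Mismatches occur at site 3 (A→C), site 4 (C→G), site 17 (T→C), site 25 (T→G), site 26 (C→A), site 27 (C→T), site 31 (C→A), site 42 (T→G), site 44 (A→C).
34 of the 43 comparable sites match, so the percent identity is 34/43 × 100 = 79.07%.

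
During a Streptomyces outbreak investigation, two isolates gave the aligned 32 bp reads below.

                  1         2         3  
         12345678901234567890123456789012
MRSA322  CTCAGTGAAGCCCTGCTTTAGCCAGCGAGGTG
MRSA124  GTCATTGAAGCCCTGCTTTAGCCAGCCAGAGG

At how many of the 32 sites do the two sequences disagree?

The sequences differ at positions 1 (C/G), 5 (G/T), 27 (G/C), 30 (G/A), 31 (T/G).
That gives 5 mismatches out of 32 aligned sites, so the Hamming distance is 5.

5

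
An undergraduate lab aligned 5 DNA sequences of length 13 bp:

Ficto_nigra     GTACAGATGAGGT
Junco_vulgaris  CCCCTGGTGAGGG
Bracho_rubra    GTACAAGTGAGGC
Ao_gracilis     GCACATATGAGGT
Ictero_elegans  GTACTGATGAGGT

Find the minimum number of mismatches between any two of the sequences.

1

Pairwise Hamming distances:
  Ficto_nigra vs Junco_vulgaris: 6
  Ficto_nigra vs Bracho_rubra: 3
  Ficto_nigra vs Ao_gracilis: 2
  Ficto_nigra vs Ictero_elegans: 1
  Junco_vulgaris vs Bracho_rubra: 6
  Junco_vulgaris vs Ao_gracilis: 6
  Junco_vulgaris vs Ictero_elegans: 5
  Bracho_rubra vs Ao_gracilis: 4
  Bracho_rubra vs Ictero_elegans: 4
  Ao_gracilis vs Ictero_elegans: 3
The smallest is 1, between Ficto_nigra and Ictero_elegans.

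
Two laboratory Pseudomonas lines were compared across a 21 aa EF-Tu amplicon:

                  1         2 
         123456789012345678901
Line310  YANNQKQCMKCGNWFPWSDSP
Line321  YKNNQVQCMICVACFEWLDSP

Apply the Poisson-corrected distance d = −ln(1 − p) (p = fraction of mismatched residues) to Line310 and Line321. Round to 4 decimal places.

0.4796

Differing sites — 2:A/K; 6:K/V; 10:K/I; 12:G/V; 13:N/A; 14:W/C; 16:P/E; 18:S/L.
p = 8/21 = 0.380952.
d = −ln(1 − 0.380952) = −ln(0.619048) = 0.4796.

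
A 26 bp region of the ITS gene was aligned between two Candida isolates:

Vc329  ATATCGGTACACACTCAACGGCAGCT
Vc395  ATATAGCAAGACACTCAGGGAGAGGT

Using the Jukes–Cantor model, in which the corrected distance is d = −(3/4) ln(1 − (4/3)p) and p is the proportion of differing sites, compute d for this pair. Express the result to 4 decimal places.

0.4643

Differing sites — 5:C/A; 7:G/C; 8:T/A; 10:C/G; 18:A/G; 19:C/G; 21:G/A; 22:C/G; 25:C/G.
p = 9/26 = 0.346154.
d = −0.75 · ln(1 − (4/3)·0.346154) = −0.75 · ln(0.538461) = −0.75 · (-0.619040) = 0.4643.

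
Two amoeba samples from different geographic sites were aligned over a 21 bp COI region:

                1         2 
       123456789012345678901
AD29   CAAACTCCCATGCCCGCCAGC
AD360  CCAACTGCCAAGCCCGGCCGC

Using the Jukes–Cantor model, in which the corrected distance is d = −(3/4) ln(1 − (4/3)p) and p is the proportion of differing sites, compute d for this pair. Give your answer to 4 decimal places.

The sequences differ at positions 2 (A/C), 7 (C/G), 11 (T/A), 17 (C/G), 19 (A/C).
p = 5/21 = 0.238095.
d = −0.75 · ln(1 − (4/3)·0.238095) = −0.75 · ln(0.682540) = −0.75 · (-0.381934) = 0.2865.

0.2865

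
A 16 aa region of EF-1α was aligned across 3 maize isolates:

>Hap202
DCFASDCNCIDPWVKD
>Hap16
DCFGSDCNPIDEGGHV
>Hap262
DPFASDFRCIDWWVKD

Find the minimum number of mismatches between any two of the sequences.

4

Pairwise Hamming distances:
  Hap202 vs Hap16: 7
  Hap202 vs Hap262: 4
  Hap16 vs Hap262: 10
The smallest is 4, between Hap202 and Hap262.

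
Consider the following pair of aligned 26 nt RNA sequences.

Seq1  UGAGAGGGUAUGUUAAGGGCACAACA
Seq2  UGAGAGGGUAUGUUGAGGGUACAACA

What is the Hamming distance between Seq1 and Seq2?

Differing sites — 15:A/G; 20:C/U.
That gives 2 mismatches out of 26 aligned sites, so the Hamming distance is 2.

2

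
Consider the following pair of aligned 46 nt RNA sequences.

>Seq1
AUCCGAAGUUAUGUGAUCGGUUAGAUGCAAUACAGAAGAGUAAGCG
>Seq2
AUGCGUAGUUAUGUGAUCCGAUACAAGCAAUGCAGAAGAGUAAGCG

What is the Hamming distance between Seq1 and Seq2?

Differing sites — 3:C/G; 6:A/U; 19:G/C; 21:U/A; 24:G/C; 26:U/A; 32:A/G.
That gives 7 mismatches out of 46 aligned sites, so the Hamming distance is 7.

7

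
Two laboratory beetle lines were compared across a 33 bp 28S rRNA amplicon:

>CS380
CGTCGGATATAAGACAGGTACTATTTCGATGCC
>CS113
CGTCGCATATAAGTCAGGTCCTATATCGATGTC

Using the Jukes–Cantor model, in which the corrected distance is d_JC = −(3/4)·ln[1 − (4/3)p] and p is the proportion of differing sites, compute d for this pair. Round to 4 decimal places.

0.1693

Mismatches occur at site 6 (G↔C), site 14 (A↔T), site 20 (A↔C), site 25 (T↔A), site 32 (C↔T).
p = 5/33 = 0.151515.
d = −0.75 · ln(1 − (4/3)·0.151515) = −0.75 · ln(0.797980) = −0.75 · (-0.225672) = 0.1693.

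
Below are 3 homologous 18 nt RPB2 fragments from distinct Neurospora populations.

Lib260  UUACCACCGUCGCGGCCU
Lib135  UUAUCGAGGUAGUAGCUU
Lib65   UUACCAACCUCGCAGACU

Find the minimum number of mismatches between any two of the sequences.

Pairwise Hamming distances:
  Lib260 vs Lib135: 8
  Lib260 vs Lib65: 4
  Lib135 vs Lib65: 8
The smallest is 4, between Lib260 and Lib65.

4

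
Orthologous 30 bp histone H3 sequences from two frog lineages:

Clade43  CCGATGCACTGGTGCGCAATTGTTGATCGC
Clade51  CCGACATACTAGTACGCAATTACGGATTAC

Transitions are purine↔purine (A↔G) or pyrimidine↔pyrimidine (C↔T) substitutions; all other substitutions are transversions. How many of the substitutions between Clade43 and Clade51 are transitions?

9

The sequences differ at positions 5 (T/C, transition), 6 (G/A, transition), 7 (C/T, transition), 11 (G/A, transition), 14 (G/A, transition), 22 (G/A, transition), 23 (T/C, transition), 24 (T/G, transversion), 28 (C/T, transition), 29 (G/A, transition).
Of the 10 differences, 9 transitions and 1 transversion, so the answer is 9.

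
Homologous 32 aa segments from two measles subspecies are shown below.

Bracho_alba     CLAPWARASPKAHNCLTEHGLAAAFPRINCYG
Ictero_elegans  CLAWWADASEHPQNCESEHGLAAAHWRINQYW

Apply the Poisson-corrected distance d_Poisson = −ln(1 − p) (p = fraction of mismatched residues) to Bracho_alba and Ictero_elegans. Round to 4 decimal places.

0.4700

Differing sites — 4:P/W; 7:R/D; 10:P/E; 11:K/H; 12:A/P; 13:H/Q; 16:L/E; 17:T/S; 25:F/H; 26:P/W; 30:C/Q; 32:G/W.
p = 12/32 = 0.375000.
d = −ln(1 − 0.375000) = −ln(0.625000) = 0.4700.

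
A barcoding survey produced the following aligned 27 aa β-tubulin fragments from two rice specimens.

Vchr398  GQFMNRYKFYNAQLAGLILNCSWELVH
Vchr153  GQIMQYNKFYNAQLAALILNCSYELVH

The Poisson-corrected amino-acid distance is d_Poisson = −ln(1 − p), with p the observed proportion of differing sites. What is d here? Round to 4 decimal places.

0.2513

The sequences differ at positions 3 (F/I), 5 (N/Q), 6 (R/Y), 7 (Y/N), 16 (G/A), 23 (W/Y).
p = 6/27 = 0.222222.
d = −ln(1 − 0.222222) = −ln(0.777778) = 0.2513.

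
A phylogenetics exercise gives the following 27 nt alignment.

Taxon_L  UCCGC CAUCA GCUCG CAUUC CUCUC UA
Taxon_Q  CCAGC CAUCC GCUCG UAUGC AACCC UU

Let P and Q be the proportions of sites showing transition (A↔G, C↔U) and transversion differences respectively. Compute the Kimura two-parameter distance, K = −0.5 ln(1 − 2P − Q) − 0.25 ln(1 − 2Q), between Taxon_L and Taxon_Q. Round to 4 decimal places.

Differing sites — 1:U/C (Ti); 3:C/A (Tv); 10:A/C (Tv); 16:C/U (Ti); 19:U/G (Tv); 21:C/A (Tv); 22:U/A (Tv); 24:U/C (Ti); 27:A/U (Tv).
Of the 9 differences, 3 transitions and 6 transversions over 27 sites: P = 3/27 = 0.111111, Q = 6/27 = 0.222222.
d = −0.5·ln(0.555556) − 0.25·ln(0.555556) = −0.5·(-0.587786) − 0.25·(-0.587786) = 0.4408.

0.4408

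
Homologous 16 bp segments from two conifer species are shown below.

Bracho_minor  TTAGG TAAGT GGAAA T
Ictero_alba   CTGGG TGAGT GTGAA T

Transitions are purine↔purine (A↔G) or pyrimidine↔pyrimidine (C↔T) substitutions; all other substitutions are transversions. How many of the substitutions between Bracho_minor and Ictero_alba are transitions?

4

Differing sites — 1:T/C (Ti); 3:A/G (Ti); 7:A/G (Ti); 12:G/T (Tv); 13:A/G (Ti).
Of the 5 differences, 4 transitions and 1 transversion, so the answer is 4.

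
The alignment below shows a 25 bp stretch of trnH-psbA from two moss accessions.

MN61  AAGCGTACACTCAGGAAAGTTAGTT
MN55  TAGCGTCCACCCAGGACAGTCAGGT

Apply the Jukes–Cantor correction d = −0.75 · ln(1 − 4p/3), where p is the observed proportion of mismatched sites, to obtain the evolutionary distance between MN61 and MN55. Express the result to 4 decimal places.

0.2892

The sequences differ at positions 1 (A/T), 7 (A/C), 11 (T/C), 17 (A/C), 21 (T/C), 24 (T/G).
p = 6/25 = 0.240000.
d = −0.75 · ln(1 − (4/3)·0.240000) = −0.75 · ln(0.680000) = −0.75 · (-0.385662) = 0.2892.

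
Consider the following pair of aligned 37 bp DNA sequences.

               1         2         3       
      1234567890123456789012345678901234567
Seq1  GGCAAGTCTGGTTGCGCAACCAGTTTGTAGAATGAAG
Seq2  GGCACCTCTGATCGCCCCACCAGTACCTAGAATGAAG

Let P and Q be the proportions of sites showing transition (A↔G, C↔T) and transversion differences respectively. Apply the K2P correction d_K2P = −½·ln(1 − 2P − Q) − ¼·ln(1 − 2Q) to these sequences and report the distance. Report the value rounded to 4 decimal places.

The sequences differ at positions 5 (A/C, transversion), 6 (G/C, transversion), 11 (G/A, transition), 13 (T/C, transition), 16 (G/C, transversion), 18 (A/C, transversion), 25 (T/A, transversion), 26 (T/C, transition), 27 (G/C, transversion).
Of the 9 differences, 3 transitions and 6 transversions over 37 sites: P = 3/37 = 0.081081, Q = 6/37 = 0.162162.
d = −0.5·ln(0.675676) − 0.25·ln(0.675676) = −0.5·(-0.392042) − 0.25·(-0.392042) = 0.2940.

0.2940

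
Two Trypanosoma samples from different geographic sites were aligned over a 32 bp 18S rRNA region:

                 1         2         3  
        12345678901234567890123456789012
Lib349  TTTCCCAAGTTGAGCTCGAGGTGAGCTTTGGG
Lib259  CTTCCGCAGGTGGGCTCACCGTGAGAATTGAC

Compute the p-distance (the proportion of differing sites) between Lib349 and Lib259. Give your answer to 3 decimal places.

0.375

Differing sites — 1:T/C; 6:C/G; 7:A/C; 10:T/G; 13:A/G; 18:G/A; 19:A/C; 20:G/C; 26:C/A; 27:T/A; 31:G/A; 32:G/C.
There are 12 differences over 32 sites, so p = 12/32 = 0.375.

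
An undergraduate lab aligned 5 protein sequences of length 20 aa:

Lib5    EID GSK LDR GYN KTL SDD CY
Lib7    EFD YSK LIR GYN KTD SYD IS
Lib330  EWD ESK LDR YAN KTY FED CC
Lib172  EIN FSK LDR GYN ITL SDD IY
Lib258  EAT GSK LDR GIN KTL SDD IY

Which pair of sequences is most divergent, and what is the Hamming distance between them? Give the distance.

11

Pairwise Hamming distances:
  Lib5 vs Lib7: 7
  Lib5 vs Lib330: 8
  Lib5 vs Lib172: 4
  Lib5 vs Lib258: 4
  Lib7 vs Lib330: 10
  Lib7 vs Lib172: 8
  Lib7 vs Lib258: 8
  Lib330 vs Lib172: 11
  Lib330 vs Lib258: 10
  Lib172 vs Lib258: 5
The largest is 11, between Lib330 and Lib172.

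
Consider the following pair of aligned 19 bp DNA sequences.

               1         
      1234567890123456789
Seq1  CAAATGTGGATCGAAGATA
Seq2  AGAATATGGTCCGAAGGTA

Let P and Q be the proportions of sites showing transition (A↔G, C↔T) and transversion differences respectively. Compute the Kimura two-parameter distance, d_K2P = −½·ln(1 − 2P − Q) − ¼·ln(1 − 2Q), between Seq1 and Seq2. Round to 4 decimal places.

0.4327

Mismatches occur at site 1 (C↔A, transversion), site 2 (A↔G, transition), site 6 (G↔A, transition), site 10 (A↔T, transversion), site 11 (T↔C, transition), site 17 (A↔G, transition).
Of the 6 differences, 4 transitions and 2 transversions over 19 sites: P = 4/19 = 0.210526, Q = 2/19 = 0.105263.
d = −0.5·ln(0.473685) − 0.25·ln(0.789474) = −0.5·(-0.747213) − 0.25·(-0.236388) = 0.4327.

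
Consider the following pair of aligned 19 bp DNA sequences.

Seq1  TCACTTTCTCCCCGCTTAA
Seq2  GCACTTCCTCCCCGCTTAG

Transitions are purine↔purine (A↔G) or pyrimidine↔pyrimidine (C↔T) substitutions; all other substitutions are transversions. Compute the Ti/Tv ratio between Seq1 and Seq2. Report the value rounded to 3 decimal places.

2.000

Mismatches occur at site 1 (T/G, transversion), site 7 (T/C, transition), site 19 (A/G, transition).
Of the 3 differences, 2 transitions and 1 transversion, so Ti/Tv = 2/1 = 2.000.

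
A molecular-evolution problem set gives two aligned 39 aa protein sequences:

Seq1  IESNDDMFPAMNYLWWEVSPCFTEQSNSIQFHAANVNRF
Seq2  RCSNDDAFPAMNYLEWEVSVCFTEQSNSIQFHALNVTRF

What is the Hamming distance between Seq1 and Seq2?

Differing sites — 1:I/R; 2:E/C; 7:M/A; 15:W/E; 20:P/V; 34:A/L; 37:N/T.
That gives 7 mismatches out of 39 aligned sites, so the Hamming distance is 7.

7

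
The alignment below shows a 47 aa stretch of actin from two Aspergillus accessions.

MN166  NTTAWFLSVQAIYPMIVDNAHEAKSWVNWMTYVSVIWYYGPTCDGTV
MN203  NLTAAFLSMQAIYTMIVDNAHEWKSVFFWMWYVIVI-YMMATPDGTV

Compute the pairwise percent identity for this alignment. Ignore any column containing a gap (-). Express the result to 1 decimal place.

Excluding the 1 gap column leaves 46 comparable sites.
Mismatches occur at site 2 (T/L), site 5 (W/A), site 9 (V/M), site 14 (P/T), site 23 (A/W), site 26 (W/V), site 27 (V/F), site 28 (N/F), site 31 (T/W), site 34 (S/I), site 39 (Y/M), site 40 (G/M), site 41 (P/A), site 43 (C/P).
32 of the 46 comparable sites match, so the percent identity is 32/46 × 100 = 69.6%.

69.6%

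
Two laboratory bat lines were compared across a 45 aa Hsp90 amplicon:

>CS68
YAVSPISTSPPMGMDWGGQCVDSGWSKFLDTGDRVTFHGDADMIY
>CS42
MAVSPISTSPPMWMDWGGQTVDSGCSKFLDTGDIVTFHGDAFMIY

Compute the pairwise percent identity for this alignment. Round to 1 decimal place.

Mismatches occur at site 1 (Y→M), site 13 (G→W), site 20 (C→T), site 25 (W→C), site 34 (R→I), site 42 (D→F).
39 of the 45 sites match, so the percent identity is 39/45 × 100 = 86.7%.

86.7%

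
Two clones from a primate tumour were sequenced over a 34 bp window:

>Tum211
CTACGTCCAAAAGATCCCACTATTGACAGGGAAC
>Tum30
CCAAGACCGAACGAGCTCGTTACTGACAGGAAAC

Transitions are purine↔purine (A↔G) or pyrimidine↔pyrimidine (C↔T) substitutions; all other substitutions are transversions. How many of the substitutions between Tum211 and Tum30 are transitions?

7

The sequences differ at positions 2 (T/C, transition), 4 (C/A, transversion), 6 (T/A, transversion), 9 (A/G, transition), 12 (A/C, transversion), 15 (T/G, transversion), 17 (C/T, transition), 19 (A/G, transition), 20 (C/T, transition), 23 (T/C, transition), 31 (G/A, transition).
Of the 11 differences, 7 transitions and 4 transversions, so the answer is 7.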